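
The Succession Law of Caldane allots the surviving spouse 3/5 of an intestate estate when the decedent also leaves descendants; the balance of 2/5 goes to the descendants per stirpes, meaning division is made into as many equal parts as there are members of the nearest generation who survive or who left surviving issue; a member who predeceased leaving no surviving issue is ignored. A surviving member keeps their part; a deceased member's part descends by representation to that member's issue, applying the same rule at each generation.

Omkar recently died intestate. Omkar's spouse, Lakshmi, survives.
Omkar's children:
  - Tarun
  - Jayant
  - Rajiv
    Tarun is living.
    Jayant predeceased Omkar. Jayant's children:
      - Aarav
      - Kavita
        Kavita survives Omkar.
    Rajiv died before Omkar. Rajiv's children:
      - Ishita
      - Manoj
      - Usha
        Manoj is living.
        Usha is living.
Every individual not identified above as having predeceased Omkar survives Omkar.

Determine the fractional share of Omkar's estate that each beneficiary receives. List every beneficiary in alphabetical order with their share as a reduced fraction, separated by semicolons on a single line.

Lakshmi, as surviving spouse, takes 3/5.
The remaining 2/5 passes to Omkar's descendants per stirpes.
The 2/5 is divided into 3 equal shares of 2/15 among Tarun, Jayant, Rajiv.
Tarun is living and takes 2/15.
Jayant predeceased; the 2/15 allotted to Jayant's branch passes to Jayant's issue by representation.
The 2/15 is divided into 2 equal shares of 1/15 among Aarav, Kavita.
Aarav is living and takes 1/15.
Kavita is living and takes 1/15.
Rajiv predeceased; the 2/15 allotted to Rajiv's branch passes to Rajiv's issue by representation.
The 2/15 is divided into 3 equal shares of 2/45 among Ishita, Manoj, Usha.
Ishita is living and takes 2/45.
Manoj is living and takes 2/45.
Usha is living and takes 2/45.

Aarav 1/15; Ishita 2/45; Kavita 1/15; Lakshmi 3/5; Manoj 2/45; Tarun 2/15; Usha 2/45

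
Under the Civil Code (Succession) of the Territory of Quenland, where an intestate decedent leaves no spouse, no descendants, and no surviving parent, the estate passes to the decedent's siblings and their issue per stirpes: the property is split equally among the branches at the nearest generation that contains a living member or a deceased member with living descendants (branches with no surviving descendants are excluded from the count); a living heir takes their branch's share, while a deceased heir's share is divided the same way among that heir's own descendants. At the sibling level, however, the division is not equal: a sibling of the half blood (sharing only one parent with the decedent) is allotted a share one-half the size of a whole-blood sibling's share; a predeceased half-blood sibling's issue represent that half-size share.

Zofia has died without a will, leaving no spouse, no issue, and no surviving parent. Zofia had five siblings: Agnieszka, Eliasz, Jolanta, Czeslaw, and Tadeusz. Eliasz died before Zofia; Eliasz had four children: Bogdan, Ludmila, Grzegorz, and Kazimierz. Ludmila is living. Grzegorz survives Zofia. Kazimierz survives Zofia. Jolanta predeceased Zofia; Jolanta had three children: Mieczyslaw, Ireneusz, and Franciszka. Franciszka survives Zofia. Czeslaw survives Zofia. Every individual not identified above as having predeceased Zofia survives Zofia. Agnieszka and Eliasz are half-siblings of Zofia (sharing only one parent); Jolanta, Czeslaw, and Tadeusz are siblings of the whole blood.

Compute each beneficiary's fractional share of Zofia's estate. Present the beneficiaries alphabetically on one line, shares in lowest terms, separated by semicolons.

No spouse, descendants, or parent survives, so the estate passes to Zofia's siblings per stirpes.
Half-blood siblings count for one-half the weight of whole-blood siblings at the initial division.
Dividing 1 in proportion to weights (total weight 4): Agnieszka (weight 1/2) → 1/8; Eliasz (weight 1/2) → 1/8; Jolanta (weight 1) → 1/4; Czeslaw (weight 1) → 1/4; Tadeusz (weight 1) → 1/4.
Agnieszka is living and takes 1/8.
Eliasz predeceased; the 1/8 allotted to Eliasz's branch passes to Eliasz's issue by representation.
The 1/8 is divided into 4 equal shares of 1/32 among Bogdan, Ludmila, Grzegorz, Kazimierz.
Bogdan is living and takes 1/32.
Ludmila is living and takes 1/32.
Grzegorz is living and takes 1/32.
Kazimierz is living and takes 1/32.
Jolanta predeceased; the 1/4 allotted to Jolanta's branch passes to Jolanta's issue by representation.
The 1/4 is divided into 3 equal shares of 1/12 among Mieczyslaw, Ireneusz, Franciszka.
Mieczyslaw is living and takes 1/12.
Ireneusz is living and takes 1/12.
Franciszka is living and takes 1/12.
Czeslaw is living and takes 1/4.
Tadeusz is living and takes 1/4.

Agnieszka 1/8; Bogdan 1/32; Czeslaw 1/4; Franciszka 1/12; Grzegorz 1/32; Ireneusz 1/12; Kazimierz 1/32; Ludmila 1/32; Mieczyslaw 1/12; Tadeusz 1/4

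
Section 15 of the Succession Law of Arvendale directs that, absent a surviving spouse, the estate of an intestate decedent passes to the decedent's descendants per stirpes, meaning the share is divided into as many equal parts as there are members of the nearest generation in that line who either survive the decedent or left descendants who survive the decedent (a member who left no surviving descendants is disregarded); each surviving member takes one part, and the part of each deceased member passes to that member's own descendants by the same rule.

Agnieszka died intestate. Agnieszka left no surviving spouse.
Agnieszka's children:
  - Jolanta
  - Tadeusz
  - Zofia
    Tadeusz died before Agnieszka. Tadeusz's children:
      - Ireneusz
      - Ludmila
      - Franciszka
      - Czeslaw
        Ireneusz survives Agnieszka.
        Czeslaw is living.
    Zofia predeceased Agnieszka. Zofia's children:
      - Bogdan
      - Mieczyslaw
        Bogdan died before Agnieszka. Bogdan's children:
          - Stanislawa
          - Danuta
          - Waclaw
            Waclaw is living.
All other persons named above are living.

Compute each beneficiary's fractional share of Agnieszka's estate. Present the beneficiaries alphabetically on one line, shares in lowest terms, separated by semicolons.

Czeslaw 1/12; Danuta 1/18; Franciszka 1/12; Ireneusz 1/12; Jolanta 1/3; Ludmila 1/12; Mieczyslaw 1/6; Stanislawa 1/18; Waclaw 1/18

There is no surviving spouse, so the entire estate passes to Agnieszka's descendants per stirpes.
The estate is divided into 3 equal shares of 1/3 among Jolanta, Tadeusz, Zofia.
Jolanta is living and takes 1/3.
Tadeusz predeceased; the 1/3 allotted to Tadeusz's branch passes to Tadeusz's issue by representation.
The 1/3 is divided into 4 equal shares of 1/12 among Ireneusz, Ludmila, Franciszka, Czeslaw.
Ireneusz is living and takes 1/12.
Ludmila is living and takes 1/12.
Franciszka is living and takes 1/12.
Czeslaw is living and takes 1/12.
Zofia predeceased; the 1/3 allotted to Zofia's branch passes to Zofia's issue by representation.
The 1/3 is divided into 2 equal shares of 1/6 among Bogdan, Mieczyslaw.
Bogdan predeceased; the 1/6 allotted to Bogdan's branch passes to Bogdan's issue by representation.
The 1/6 is divided into 3 equal shares of 1/18 among Stanislawa, Danuta, Waclaw.
Stanislawa is living and takes 1/18.
Danuta is living and takes 1/18.
Waclaw is living and takes 1/18.
Mieczyslaw is living and takes 1/6.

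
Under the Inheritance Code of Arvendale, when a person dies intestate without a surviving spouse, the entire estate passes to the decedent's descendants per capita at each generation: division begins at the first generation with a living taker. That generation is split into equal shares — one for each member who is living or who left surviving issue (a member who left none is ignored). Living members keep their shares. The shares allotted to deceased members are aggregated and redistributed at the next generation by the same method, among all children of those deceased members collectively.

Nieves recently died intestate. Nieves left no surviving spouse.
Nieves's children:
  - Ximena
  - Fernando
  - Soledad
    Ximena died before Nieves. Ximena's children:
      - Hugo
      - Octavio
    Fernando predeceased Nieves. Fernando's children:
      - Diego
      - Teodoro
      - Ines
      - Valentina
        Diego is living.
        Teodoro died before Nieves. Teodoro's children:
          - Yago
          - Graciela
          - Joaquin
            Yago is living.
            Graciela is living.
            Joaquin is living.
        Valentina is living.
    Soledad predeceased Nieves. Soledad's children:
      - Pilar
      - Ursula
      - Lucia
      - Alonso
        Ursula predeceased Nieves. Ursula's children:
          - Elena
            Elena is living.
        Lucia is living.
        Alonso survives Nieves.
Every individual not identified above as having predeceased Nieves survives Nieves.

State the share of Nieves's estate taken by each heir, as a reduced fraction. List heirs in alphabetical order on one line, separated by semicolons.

Alonso 1/10; Diego 1/10; Elena 1/20; Graciela 1/20; Hugo 1/10; Ines 1/10; Joaquin 1/20; Lucia 1/10; Octavio 1/10; Pilar 1/10; Valentina 1/10; Yago 1/20

There is no surviving spouse, so the entire estate passes to Nieves's descendants per capita at each generation.
No one at generation 1 (Ximena, Fernando, Soledad) is living; moving to the next generation.
At generation 2 (Hugo, Octavio, Diego, Teodoro, Ines, Valentina, Pilar, Ursula, Lucia, Alonso) there are 10 shares of (1)/10 = 1/10 each.
Living: Hugo, Octavio, Diego, Ines, Valentina, Pilar, Lucia, and Alonso — each takes 1/10.
Deceased: Teodoro and Ursula. Their combined 1/5 is pooled and carried to generation 3.
At generation 3 (Yago, Graciela, Joaquin, Elena) there are 4 shares of (1/5)/4 = 1/20 each.
Living: Yago, Graciela, Joaquin, and Elena — each takes 1/20.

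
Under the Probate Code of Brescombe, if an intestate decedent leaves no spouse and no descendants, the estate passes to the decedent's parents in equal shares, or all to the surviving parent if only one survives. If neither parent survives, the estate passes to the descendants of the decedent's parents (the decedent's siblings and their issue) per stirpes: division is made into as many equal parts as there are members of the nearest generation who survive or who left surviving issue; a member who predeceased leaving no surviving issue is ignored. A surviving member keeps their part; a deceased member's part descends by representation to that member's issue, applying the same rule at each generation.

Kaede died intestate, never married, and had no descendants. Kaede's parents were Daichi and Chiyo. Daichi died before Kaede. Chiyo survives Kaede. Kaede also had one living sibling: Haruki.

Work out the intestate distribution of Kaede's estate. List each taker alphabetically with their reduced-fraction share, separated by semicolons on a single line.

Chiyo 1

Only one parent, Chiyo, survives, so Chiyo takes the entire estate. The siblings take nothing because a surviving parent has priority.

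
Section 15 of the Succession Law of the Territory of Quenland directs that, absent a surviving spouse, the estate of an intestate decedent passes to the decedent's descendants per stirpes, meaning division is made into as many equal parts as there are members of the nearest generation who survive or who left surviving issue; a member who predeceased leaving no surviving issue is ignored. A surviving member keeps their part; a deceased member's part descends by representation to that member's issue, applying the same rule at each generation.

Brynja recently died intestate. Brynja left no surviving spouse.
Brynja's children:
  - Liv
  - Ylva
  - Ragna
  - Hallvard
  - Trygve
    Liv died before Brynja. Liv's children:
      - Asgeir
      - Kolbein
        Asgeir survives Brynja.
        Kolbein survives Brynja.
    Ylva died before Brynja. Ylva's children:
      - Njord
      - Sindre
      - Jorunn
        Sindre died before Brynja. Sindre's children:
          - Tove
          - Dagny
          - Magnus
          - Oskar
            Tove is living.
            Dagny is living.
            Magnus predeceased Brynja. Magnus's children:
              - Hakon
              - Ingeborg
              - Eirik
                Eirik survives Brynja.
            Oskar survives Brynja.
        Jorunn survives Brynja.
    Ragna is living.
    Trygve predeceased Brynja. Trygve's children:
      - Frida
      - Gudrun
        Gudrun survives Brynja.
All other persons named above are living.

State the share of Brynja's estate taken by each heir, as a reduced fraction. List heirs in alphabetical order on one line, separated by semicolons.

There is no surviving spouse, so the entire estate passes to Brynja's descendants per stirpes.
The estate is divided into 5 equal shares of 1/5 among Liv, Ylva, Ragna, Hallvard, Trygve.
Liv predeceased; the 1/5 allotted to Liv's branch passes to Liv's issue by representation.
The 1/5 is divided into 2 equal shares of 1/10 among Asgeir, Kolbein.
Asgeir is living and takes 1/10.
Kolbein is living and takes 1/10.
Ylva predeceased; the 1/5 allotted to Ylva's branch passes to Ylva's issue by representation.
The 1/5 is divided into 3 equal shares of 1/15 among Njord, Sindre, Jorunn.
Njord is living and takes 1/15.
Sindre predeceased; the 1/15 allotted to Sindre's branch passes to Sindre's issue by representation.
The 1/15 is divided into 4 equal shares of 1/60 among Tove, Dagny, Magnus, Oskar.
Tove is living and takes 1/60.
Dagny is living and takes 1/60.
Magnus predeceased; the 1/60 allotted to Magnus's branch passes to Magnus's issue by representation.
The 1/60 is divided into 3 equal shares of 1/180 among Hakon, Ingeborg, Eirik.
Hakon is living and takes 1/180.
Ingeborg is living and takes 1/180.
Eirik is living and takes 1/180.
Oskar is living and takes 1/60.
Jorunn is living and takes 1/15.
Ragna is living and takes 1/5.
Hallvard is living and takes 1/5.
Trygve predeceased; the 1/5 allotted to Trygve's branch passes to Trygve's issue by representation.
The 1/5 is divided into 2 equal shares of 1/10 among Frida, Gudrun.
Frida is living and takes 1/10.
Gudrun is living and takes 1/10.

Asgeir 1/10; Dagny 1/60; Eirik 1/180; Frida 1/10; Gudrun 1/10; Hakon 1/180; Hallvard 1/5; Ingeborg 1/180; Jorunn 1/15; Kolbein 1/10; Njord 1/15; Oskar 1/60; Ragna 1/5; Tove 1/60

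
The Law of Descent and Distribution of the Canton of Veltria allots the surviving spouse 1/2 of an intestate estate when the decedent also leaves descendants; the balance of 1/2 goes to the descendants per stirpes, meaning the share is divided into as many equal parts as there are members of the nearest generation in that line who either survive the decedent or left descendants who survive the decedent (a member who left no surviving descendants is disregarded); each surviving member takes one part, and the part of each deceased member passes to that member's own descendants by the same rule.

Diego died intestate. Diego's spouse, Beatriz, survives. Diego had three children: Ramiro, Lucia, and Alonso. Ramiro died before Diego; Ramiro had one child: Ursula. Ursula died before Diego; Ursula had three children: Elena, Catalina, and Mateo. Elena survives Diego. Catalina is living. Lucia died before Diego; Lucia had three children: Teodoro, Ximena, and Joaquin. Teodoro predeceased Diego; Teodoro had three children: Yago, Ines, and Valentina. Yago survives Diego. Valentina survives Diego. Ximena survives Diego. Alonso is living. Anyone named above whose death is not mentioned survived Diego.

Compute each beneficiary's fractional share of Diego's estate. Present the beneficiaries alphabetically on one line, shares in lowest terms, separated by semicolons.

Alonso 1/6; Beatriz 1/2; Catalina 1/18; Elena 1/18; Ines 1/54; Joaquin 1/18; Mateo 1/18; Valentina 1/54; Ximena 1/18; Yago 1/54

Beatriz, as surviving spouse, takes 1/2.
The remaining 1/2 passes to Diego's descendants per stirpes.
The 1/2 is divided into 3 equal shares of 1/6 among Ramiro, Lucia, Alonso.
Ramiro predeceased; the 1/6 allotted to Ramiro's branch passes to Ramiro's issue by representation.
Ursula's line is the sole branch at this level, so the full 1/6 passes to Ursula's issue by representation.
The 1/6 is divided into 3 equal shares of 1/18 among Elena, Catalina, Mateo.
Elena is living and takes 1/18.
Catalina is living and takes 1/18.
Mateo is living and takes 1/18.
Lucia predeceased; the 1/6 allotted to Lucia's branch passes to Lucia's issue by representation.
The 1/6 is divided into 3 equal shares of 1/18 among Teodoro, Ximena, Joaquin.
Teodoro predeceased; the 1/18 allotted to Teodoro's branch passes to Teodoro's issue by representation.
The 1/18 is divided into 3 equal shares of 1/54 among Yago, Ines, Valentina.
Yago is living and takes 1/54.
Ines is living and takes 1/54.
Valentina is living and takes 1/54.
Ximena is living and takes 1/18.
Joaquin is living and takes 1/18.
Alonso is living and takes 1/6.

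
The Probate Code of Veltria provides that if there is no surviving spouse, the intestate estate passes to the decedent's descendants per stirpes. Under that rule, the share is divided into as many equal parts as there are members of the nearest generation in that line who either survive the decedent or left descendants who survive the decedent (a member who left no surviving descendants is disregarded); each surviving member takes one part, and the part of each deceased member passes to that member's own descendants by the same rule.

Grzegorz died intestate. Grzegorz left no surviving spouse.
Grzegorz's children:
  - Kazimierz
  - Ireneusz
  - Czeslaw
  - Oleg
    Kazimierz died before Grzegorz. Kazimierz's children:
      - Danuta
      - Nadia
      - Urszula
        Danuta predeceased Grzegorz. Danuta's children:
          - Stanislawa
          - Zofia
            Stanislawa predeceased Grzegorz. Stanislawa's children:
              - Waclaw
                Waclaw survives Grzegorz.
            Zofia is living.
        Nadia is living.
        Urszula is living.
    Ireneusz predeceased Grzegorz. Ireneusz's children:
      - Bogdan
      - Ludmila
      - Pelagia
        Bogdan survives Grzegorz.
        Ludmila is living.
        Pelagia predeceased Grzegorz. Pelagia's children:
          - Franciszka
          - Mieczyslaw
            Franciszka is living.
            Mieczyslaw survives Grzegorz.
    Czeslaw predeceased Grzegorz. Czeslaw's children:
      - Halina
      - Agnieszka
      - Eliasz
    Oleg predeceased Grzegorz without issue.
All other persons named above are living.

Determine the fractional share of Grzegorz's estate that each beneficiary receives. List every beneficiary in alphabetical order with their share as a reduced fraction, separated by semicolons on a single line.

There is no surviving spouse, so the entire estate passes to Grzegorz's descendants per stirpes.
Oleg left no surviving issue, so that branch lapses and is disregarded.
The estate is divided into 3 equal shares of 1/3 among Kazimierz, Ireneusz, Czeslaw.
Kazimierz predeceased; the 1/3 allotted to Kazimierz's branch passes to Kazimierz's issue by representation.
The 1/3 is divided into 3 equal shares of 1/9 among Danuta, Nadia, Urszula.
Danuta predeceased; the 1/9 allotted to Danuta's branch passes to Danuta's issue by representation.
The 1/9 is divided into 2 equal shares of 1/18 among Stanislawa, Zofia.
Stanislawa predeceased; the 1/18 allotted to Stanislawa's branch passes to Stanislawa's issue by representation.
Waclaw is the sole taker at this level and receives the full 1/18.
Zofia is living and takes 1/18.
Nadia is living and takes 1/9.
Urszula is living and takes 1/9.
Ireneusz predeceased; the 1/3 allotted to Ireneusz's branch passes to Ireneusz's issue by representation.
The 1/3 is divided into 3 equal shares of 1/9 among Bogdan, Ludmila, Pelagia.
Bogdan is living and takes 1/9.
Ludmila is living and takes 1/9.
Pelagia predeceased; the 1/9 allotted to Pelagia's branch passes to Pelagia's issue by representation.
The 1/9 is divided into 2 equal shares of 1/18 among Franciszka, Mieczyslaw.
Franciszka is living and takes 1/18.
Mieczyslaw is living and takes 1/18.
Czeslaw predeceased; the 1/3 allotted to Czeslaw's branch passes to Czeslaw's issue by representation.
The 1/3 is divided into 3 equal shares of 1/9 among Halina, Agnieszka, Eliasz.
Halina is living and takes 1/9.
Agnieszka is living and takes 1/9.
Eliasz is living and takes 1/9.

Agnieszka 1/9; Bogdan 1/9; Eliasz 1/9; Franciszka 1/18; Halina 1/9; Ludmila 1/9; Mieczyslaw 1/18; Nadia 1/9; Urszula 1/9; Waclaw 1/18; Zofia 1/18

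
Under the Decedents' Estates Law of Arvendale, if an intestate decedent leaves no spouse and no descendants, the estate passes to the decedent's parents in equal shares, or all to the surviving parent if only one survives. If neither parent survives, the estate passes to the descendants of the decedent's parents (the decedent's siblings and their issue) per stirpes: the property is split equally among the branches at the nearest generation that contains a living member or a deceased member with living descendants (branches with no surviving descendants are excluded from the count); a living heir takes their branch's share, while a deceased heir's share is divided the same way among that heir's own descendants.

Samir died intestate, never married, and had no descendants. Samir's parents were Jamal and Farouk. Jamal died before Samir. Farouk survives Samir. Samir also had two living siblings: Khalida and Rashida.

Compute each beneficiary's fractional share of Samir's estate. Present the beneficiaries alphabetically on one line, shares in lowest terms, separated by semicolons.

Only one parent, Farouk, survives, so Farouk takes the entire estate. The siblings take nothing because a surviving parent has priority.

Farouk 1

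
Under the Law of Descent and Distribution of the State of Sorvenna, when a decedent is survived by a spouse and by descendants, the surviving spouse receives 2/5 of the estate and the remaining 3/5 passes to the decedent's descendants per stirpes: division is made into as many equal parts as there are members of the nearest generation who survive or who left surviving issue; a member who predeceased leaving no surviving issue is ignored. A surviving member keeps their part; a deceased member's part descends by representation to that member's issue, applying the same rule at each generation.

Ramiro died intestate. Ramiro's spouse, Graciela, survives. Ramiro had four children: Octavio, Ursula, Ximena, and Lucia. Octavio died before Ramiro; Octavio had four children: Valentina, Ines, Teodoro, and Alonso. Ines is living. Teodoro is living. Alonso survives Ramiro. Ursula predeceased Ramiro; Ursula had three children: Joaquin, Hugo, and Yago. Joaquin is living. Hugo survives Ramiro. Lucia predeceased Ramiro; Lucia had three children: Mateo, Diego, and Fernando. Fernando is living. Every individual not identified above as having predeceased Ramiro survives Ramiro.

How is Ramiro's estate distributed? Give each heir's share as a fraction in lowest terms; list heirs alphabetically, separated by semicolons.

Graciela, as surviving spouse, takes 2/5.
The remaining 3/5 passes to Ramiro's descendants per stirpes.
The 3/5 is divided into 4 equal shares of 3/20 among Octavio, Ursula, Ximena, Lucia.
Octavio predeceased; the 3/20 allotted to Octavio's branch passes to Octavio's issue by representation.
The 3/20 is divided into 4 equal shares of 3/80 among Valentina, Ines, Teodoro, Alonso.
Valentina is living and takes 3/80.
Ines is living and takes 3/80.
Teodoro is living and takes 3/80.
Alonso is living and takes 3/80.
Ursula predeceased; the 3/20 allotted to Ursula's branch passes to Ursula's issue by representation.
The 3/20 is divided into 3 equal shares of 1/20 among Joaquin, Hugo, Yago.
Joaquin is living and takes 1/20.
Hugo is living and takes 1/20.
Yago is living and takes 1/20.
Ximena is living and takes 3/20.
Lucia predeceased; the 3/20 allotted to Lucia's branch passes to Lucia's issue by representation.
The 3/20 is divided into 3 equal shares of 1/20 among Mateo, Diego, Fernando.
Mateo is living and takes 1/20.
Diego is living and takes 1/20.
Fernando is living and takes 1/20.

Alonso 3/80; Diego 1/20; Fernando 1/20; Graciela 2/5; Hugo 1/20; Ines 3/80; Joaquin 1/20; Mateo 1/20; Teodoro 3/80; Valentina 3/80; Ximena 3/20; Yago 1/20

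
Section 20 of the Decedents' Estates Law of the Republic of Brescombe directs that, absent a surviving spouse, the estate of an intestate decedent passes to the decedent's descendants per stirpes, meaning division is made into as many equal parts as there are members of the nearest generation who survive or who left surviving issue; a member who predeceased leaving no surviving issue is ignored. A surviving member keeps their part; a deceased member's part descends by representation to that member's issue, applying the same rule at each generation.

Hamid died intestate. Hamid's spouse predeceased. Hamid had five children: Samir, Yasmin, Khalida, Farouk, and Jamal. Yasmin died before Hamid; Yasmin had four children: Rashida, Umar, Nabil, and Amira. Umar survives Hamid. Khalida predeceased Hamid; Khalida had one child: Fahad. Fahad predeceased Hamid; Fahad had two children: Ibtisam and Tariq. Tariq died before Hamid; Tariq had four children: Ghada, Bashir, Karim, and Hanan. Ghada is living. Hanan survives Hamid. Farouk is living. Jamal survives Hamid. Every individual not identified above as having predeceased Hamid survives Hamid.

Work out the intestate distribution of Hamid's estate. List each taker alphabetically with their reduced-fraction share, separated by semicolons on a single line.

Amira 1/20; Bashir 1/40; Farouk 1/5; Ghada 1/40; Hanan 1/40; Ibtisam 1/10; Jamal 1/5; Karim 1/40; Nabil 1/20; Rashida 1/20; Samir 1/5; Umar 1/20

There is no surviving spouse, so the entire estate passes to Hamid's descendants per stirpes.
The estate is divided into 5 equal shares of 1/5 among Samir, Yasmin, Khalida, Farouk, Jamal.
Samir is living and takes 1/5.
Yasmin predeceased; the 1/5 allotted to Yasmin's branch passes to Yasmin's issue by representation.
The 1/5 is divided into 4 equal shares of 1/20 among Rashida, Umar, Nabil, Amira.
Rashida is living and takes 1/20.
Umar is living and takes 1/20.
Nabil is living and takes 1/20.
Amira is living and takes 1/20.
Khalida predeceased; the 1/5 allotted to Khalida's branch passes to Khalida's issue by representation.
Fahad's line is the sole branch at this level, so the full 1/5 passes to Fahad's issue by representation.
The 1/5 is divided into 2 equal shares of 1/10 among Ibtisam, Tariq.
Ibtisam is living and takes 1/10.
Tariq predeceased; the 1/10 allotted to Tariq's branch passes to Tariq's issue by representation.
The 1/10 is divided into 4 equal shares of 1/40 among Ghada, Bashir, Karim, Hanan.
Ghada is living and takes 1/40.
Bashir is living and takes 1/40.
Karim is living and takes 1/40.
Hanan is living and takes 1/40.
Farouk is living and takes 1/5.
Jamal is living and takes 1/5.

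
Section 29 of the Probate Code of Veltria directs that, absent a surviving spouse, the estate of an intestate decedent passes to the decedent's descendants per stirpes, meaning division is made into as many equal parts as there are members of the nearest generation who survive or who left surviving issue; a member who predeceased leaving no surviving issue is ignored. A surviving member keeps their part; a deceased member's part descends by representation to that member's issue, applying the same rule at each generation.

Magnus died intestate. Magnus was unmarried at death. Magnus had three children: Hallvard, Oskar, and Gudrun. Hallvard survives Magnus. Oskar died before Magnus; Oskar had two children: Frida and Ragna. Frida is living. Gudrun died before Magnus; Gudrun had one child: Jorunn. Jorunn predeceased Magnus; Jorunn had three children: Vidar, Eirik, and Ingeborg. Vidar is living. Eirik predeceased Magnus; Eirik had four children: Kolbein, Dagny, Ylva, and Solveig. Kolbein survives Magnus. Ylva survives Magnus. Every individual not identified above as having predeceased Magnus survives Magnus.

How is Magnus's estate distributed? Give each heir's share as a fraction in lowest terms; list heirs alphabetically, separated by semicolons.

There is no surviving spouse, so the entire estate passes to Magnus's descendants per stirpes.
The estate is divided into 3 equal shares of 1/3 among Hallvard, Oskar, Gudrun.
Hallvard is living and takes 1/3.
Oskar predeceased; the 1/3 allotted to Oskar's branch passes to Oskar's issue by representation.
The 1/3 is divided into 2 equal shares of 1/6 among Frida, Ragna.
Frida is living and takes 1/6.
Ragna is living and takes 1/6.
Gudrun predeceased; the 1/3 allotted to Gudrun's branch passes to Gudrun's issue by representation.
Jorunn's line is the sole branch at this level, so the full 1/3 passes to Jorunn's issue by representation.
The 1/3 is divided into 3 equal shares of 1/9 among Vidar, Eirik, Ingeborg.
Vidar is living and takes 1/9.
Eirik predeceased; the 1/9 allotted to Eirik's branch passes to Eirik's issue by representation.
The 1/9 is divided into 4 equal shares of 1/36 among Kolbein, Dagny, Ylva, Solveig.
Kolbein is living and takes 1/36.
Dagny is living and takes 1/36.
Ylva is living and takes 1/36.
Solveig is living and takes 1/36.
Ingeborg is living and takes 1/9.

Dagny 1/36; Frida 1/6; Hallvard 1/3; Ingeborg 1/9; Kolbein 1/36; Ragna 1/6; Solveig 1/36; Vidar 1/9; Ylva 1/36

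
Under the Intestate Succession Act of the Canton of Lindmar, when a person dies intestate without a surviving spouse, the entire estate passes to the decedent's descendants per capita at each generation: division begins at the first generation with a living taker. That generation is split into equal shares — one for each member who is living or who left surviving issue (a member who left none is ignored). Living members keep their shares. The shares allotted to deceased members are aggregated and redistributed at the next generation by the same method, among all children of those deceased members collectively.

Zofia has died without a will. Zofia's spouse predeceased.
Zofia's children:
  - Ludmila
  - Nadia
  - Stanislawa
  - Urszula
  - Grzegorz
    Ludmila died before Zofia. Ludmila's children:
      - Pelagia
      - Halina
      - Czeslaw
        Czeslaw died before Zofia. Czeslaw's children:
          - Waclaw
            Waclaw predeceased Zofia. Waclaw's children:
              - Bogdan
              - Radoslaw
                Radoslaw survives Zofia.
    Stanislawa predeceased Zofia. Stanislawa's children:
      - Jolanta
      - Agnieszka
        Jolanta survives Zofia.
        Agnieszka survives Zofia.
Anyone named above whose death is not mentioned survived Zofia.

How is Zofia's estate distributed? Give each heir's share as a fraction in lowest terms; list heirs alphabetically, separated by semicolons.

Agnieszka 2/25; Bogdan 1/25; Grzegorz 1/5; Halina 2/25; Jolanta 2/25; Nadia 1/5; Pelagia 2/25; Radoslaw 1/25; Urszula 1/5

There is no surviving spouse, so the entire estate passes to Zofia's descendants per capita at each generation.
At generation 1 (Ludmila, Nadia, Stanislawa, Urszula, Grzegorz) there are 5 shares of (1)/5 = 1/5 each.
Living: Nadia, Urszula, and Grzegorz — each takes 1/5.
Deceased: Ludmila and Stanislawa. Their combined 2/5 is pooled and carried to generation 2.
At generation 2 (Pelagia, Halina, Czeslaw, Jolanta, Agnieszka) there are 5 shares of (2/5)/5 = 2/25 each.
Living: Pelagia, Halina, Jolanta, and Agnieszka — each takes 2/25.
Deceased: Czeslaw. That 2/25 share is carried to generation 3.
At generation 3 (Waclaw) there are 1 shares of (2/25)/1 = 2/25 each.
Deceased: Waclaw. That 2/25 share is carried to generation 4.
At generation 4 (Bogdan, Radoslaw) there are 2 shares of (2/25)/2 = 1/25 each.
Living: Bogdan and Radoslaw — each takes 1/25.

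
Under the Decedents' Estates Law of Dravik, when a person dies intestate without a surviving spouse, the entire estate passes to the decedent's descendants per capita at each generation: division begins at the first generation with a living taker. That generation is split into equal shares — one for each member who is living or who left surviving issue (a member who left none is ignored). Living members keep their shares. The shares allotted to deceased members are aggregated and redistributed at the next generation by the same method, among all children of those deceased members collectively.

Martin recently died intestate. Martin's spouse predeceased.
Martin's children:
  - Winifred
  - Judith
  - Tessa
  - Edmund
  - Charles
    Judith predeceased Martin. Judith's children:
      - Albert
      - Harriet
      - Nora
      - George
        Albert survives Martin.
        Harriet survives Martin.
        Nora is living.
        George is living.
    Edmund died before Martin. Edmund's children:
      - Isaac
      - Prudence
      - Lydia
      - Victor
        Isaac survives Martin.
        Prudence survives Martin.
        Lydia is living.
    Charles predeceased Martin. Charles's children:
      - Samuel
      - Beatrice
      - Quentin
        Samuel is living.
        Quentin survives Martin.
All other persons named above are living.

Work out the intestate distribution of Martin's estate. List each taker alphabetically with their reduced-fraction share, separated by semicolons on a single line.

There is no surviving spouse, so the entire estate passes to Martin's descendants per capita at each generation.
At generation 1 (Winifred, Judith, Tessa, Edmund, Charles) there are 5 shares of (1)/5 = 1/5 each.
Living: Winifred and Tessa — each takes 1/5.
Deceased: Judith, Edmund, and Charles. Their combined 3/5 is pooled and carried to generation 2.
At generation 2 (Albert, Harriet, Nora, George, Isaac, Prudence, Lydia, Victor, Samuel, Beatrice, Quentin) there are 11 shares of (3/5)/11 = 3/55 each.
Living: Albert, Harriet, Nora, George, Isaac, Prudence, Lydia, Victor, Samuel, Beatrice, and Quentin — each takes 3/55.

Albert 3/55; Beatrice 3/55; George 3/55; Harriet 3/55; Isaac 3/55; Lydia 3/55; Nora 3/55; Prudence 3/55; Quentin 3/55; Samuel 3/55; Tessa 1/5; Victor 3/55; Winifred 1/5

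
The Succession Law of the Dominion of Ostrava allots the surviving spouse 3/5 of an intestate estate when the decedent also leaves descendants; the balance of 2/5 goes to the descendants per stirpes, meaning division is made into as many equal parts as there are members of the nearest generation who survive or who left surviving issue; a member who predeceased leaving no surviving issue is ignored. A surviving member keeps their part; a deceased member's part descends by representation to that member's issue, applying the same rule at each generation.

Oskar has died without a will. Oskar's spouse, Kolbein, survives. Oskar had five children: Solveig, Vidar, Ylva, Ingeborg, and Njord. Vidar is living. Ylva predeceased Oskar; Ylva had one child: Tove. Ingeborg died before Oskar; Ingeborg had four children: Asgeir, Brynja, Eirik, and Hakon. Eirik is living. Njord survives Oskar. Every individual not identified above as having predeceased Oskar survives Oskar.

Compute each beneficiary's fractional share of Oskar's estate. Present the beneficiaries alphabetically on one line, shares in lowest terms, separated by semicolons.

Kolbein, as surviving spouse, takes 3/5.
The remaining 2/5 passes to Oskar's descendants per stirpes.
The 2/5 is divided into 5 equal shares of 2/25 among Solveig, Vidar, Ylva, Ingeborg, Njord.
Solveig is living and takes 2/25.
Vidar is living and takes 2/25.
Ylva predeceased; the 2/25 allotted to Ylva's branch passes to Ylva's issue by representation.
Tove is the sole taker at this level and receives the full 2/25.
Ingeborg predeceased; the 2/25 allotted to Ingeborg's branch passes to Ingeborg's issue by representation.
The 2/25 is divided into 4 equal shares of 1/50 among Asgeir, Brynja, Eirik, Hakon.
Asgeir is living and takes 1/50.
Brynja is living and takes 1/50.
Eirik is living and takes 1/50.
Hakon is living and takes 1/50.
Njord is living and takes 2/25.

Asgeir 1/50; Brynja 1/50; Eirik 1/50; Hakon 1/50; Kolbein 3/5; Njord 2/25; Solveig 2/25; Tove 2/25; Vidar 2/25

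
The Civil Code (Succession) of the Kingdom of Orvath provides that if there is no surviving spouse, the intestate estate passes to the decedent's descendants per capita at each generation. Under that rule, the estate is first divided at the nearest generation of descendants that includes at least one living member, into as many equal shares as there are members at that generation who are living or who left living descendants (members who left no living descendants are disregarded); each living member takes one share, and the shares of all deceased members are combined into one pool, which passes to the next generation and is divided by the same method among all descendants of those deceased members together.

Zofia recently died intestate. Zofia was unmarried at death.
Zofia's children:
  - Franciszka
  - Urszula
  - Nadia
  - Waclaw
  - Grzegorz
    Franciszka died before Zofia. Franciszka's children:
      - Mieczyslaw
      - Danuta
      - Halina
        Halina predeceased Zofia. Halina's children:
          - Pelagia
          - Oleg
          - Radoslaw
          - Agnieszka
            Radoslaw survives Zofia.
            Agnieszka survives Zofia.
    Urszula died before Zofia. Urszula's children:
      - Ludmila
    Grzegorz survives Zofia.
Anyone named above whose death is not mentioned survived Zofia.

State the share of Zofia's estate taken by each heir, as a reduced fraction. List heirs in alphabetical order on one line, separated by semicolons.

Agnieszka 1/40; Danuta 1/10; Grzegorz 1/5; Ludmila 1/10; Mieczyslaw 1/10; Nadia 1/5; Oleg 1/40; Pelagia 1/40; Radoslaw 1/40; Waclaw 1/5

There is no surviving spouse, so the entire estate passes to Zofia's descendants per capita at each generation.
At generation 1 (Franciszka, Urszula, Nadia, Waclaw, Grzegorz) there are 5 shares of (1)/5 = 1/5 each.
Living: Nadia, Waclaw, and Grzegorz — each takes 1/5.
Deceased: Franciszka and Urszula. Their combined 2/5 is pooled and carried to generation 2.
At generation 2 (Mieczyslaw, Danuta, Halina, Ludmila) there are 4 shares of (2/5)/4 = 1/10 each.
Living: Mieczyslaw, Danuta, and Ludmila — each takes 1/10.
Deceased: Halina. That 1/10 share is carried to generation 3.
At generation 3 (Pelagia, Oleg, Radoslaw, Agnieszka) there are 4 shares of (1/10)/4 = 1/40 each.
Living: Pelagia, Oleg, Radoslaw, and Agnieszka — each takes 1/40.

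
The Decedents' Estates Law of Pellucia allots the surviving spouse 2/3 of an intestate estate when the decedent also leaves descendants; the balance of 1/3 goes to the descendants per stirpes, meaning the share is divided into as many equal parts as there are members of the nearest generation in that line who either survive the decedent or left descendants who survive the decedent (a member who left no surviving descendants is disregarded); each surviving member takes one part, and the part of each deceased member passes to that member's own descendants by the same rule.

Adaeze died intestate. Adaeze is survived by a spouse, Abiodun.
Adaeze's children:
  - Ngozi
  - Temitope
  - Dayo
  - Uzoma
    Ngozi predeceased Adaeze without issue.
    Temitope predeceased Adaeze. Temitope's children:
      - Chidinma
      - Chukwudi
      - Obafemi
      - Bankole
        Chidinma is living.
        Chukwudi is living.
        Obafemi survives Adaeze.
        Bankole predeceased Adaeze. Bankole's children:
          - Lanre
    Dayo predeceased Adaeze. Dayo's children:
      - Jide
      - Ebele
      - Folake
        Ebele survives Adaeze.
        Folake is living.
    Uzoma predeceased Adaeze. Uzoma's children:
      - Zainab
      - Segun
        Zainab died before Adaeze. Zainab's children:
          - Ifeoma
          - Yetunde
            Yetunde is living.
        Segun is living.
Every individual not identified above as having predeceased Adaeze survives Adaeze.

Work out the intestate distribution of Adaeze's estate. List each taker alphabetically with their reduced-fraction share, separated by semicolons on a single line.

Abiodun, as surviving spouse, takes 2/3.
The remaining 1/3 passes to Adaeze's descendants per stirpes.
Ngozi left no surviving issue, so that branch lapses and is disregarded.
The 1/3 is divided into 3 equal shares of 1/9 among Temitope, Dayo, Uzoma.
Temitope predeceased; the 1/9 allotted to Temitope's branch passes to Temitope's issue by representation.
The 1/9 is divided into 4 equal shares of 1/36 among Chidinma, Chukwudi, Obafemi, Bankole.
Chidinma is living and takes 1/36.
Chukwudi is living and takes 1/36.
Obafemi is living and takes 1/36.
Bankole predeceased; the 1/36 allotted to Bankole's branch passes to Bankole's issue by representation.
Lanre is the sole taker at this level and receives the full 1/36.
Dayo predeceased; the 1/9 allotted to Dayo's branch passes to Dayo's issue by representation.
The 1/9 is divided into 3 equal shares of 1/27 among Jide, Ebele, Folake.
Jide is living and takes 1/27.
Ebele is living and takes 1/27.
Folake is living and takes 1/27.
Uzoma predeceased; the 1/9 allotted to Uzoma's branch passes to Uzoma's issue by representation.
The 1/9 is divided into 2 equal shares of 1/18 among Zainab, Segun.
Zainab predeceased; the 1/18 allotted to Zainab's branch passes to Zainab's issue by representation.
The 1/18 is divided into 2 equal shares of 1/36 among Ifeoma, Yetunde.
Ifeoma is living and takes 1/36.
Yetunde is living and takes 1/36.
Segun is living and takes 1/18.

Abiodun 2/3; Chidinma 1/36; Chukwudi 1/36; Ebele 1/27; Folake 1/27; Ifeoma 1/36; Jide 1/27; Lanre 1/36; Obafemi 1/36; Segun 1/18; Yetunde 1/36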